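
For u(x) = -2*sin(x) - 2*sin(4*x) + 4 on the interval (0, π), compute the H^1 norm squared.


||u||_{H^1(0,π)}^2 = -32 + 54*π

u'(x) = -2*cos(x) - 8*cos(4*x).
Expand u² and (u')² and integrate term by term on (0, π), using: for integers n ≥ 1, ∫_0^π sin²(nx) dx = ∫_0^π cos²(nx) dx = π/2; for n ≠ n', ∫_0^π sin(nx)sin(n'x) dx = ∫_0^π cos(nx)cos(n'x) dx = 0; and by product-to-sum, ∫_0^π sin(nx)cos(n'x) dx = ½∫_0^π [sin((n+n')x) + sin((n−n')x)] dx, which is 0 when n+n' is even and 2n/(n²−n'²) when n+n' is odd (it need not vanish on (0, π)). For the constant mode: ∫_0^π 1 dx = π, ∫_0^π cos(nx) dx = 0, ∫_0^π sin(nx) dx = (1−(−1)^n)/n.
  u² squared terms: (4)²·∫1 dx = 16·π = 16*π;  (-2)²·∫sin(x)² dx = 4·π/2 = 2*π;  (-2)²·∫sin(4x)² dx = 4·π/2 = 2*π.
  u² cross terms: 2·(4)·(-2)·∫1·sin(x) dx = -16·(2) = -32;  2·(4)·(-2)·∫1·sin(4x) dx = -16·(0) = 0;  2·(-2)·(-2)·∫sin(x)·sin(4x) dx = 8·(0) = 0.
  So ∫_0^π u² dx = 16*π + 2*π + 2*π − 32 + 0 + 0 = -32 + 20*π.
  (u')² squared terms: (-8)²·∫cos(4x)² dx = 64·π/2 = 32*π;  (-2)²·∫cos(x)² dx = 4·π/2 = 2*π.
  (u')² cross terms: 2·(-8)·(-2)·∫cos(4x)·cos(x) dx = 32·(0) = 0.
  So ∫_0^π (u')² dx = 32*π + 2*π + 0 = 34*π.
||u||_{H^1}^2 = (-32 + 20*π) + (34*π) = -32 + 54*π.


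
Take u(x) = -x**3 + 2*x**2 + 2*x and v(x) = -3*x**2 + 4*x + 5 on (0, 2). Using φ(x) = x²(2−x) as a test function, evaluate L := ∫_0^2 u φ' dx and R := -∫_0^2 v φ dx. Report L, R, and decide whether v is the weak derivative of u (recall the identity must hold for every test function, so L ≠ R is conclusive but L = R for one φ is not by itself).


LHS = -8/3, RHS = -20/3. No, v is not the weak derivative of u.

u(x) = -x**3 + 2*x**2 + 2*x, classical derivative u'(x) = -3*x**2 + 4*x + 2.
φ(x) = x²(2−x), so φ'(x) = x*(4 - 3*x).
Note φ(0) = φ(2) = 0, so the boundary term u·φ vanishes.
LHS = ∫_0^2 u(x) φ'(x) dx = ∫_0^2 (3*x^5 - 10*x^4 + 2*x^3 + 8*x^2) dx. Term by term:
  ∫_0^2 3*x^5 dx = 32;  ∫_0^2 -10*x^4 dx = -64;  ∫_0^2 2*x^3 dx = 8;
  ∫_0^2 8*x^2 dx = 64/3.
Sum: 32 − 64 + 8 + 64/3 = -8/3.
So LHS = -8/3.
∫_0^2 v(x) φ(x) dx = ∫_0^2 (3*x^5 - 10*x^4 + 3*x^3 + 10*x^2) dx. Term by term:
  ∫_0^2 3*x^5 dx = 32;  ∫_0^2 -10*x^4 dx = -64;  ∫_0^2 3*x^3 dx = 12;
  ∫_0^2 10*x^2 dx = 80/3.
Sum: 32 − 64 + 12 + 80/3 = 20/3.
So RHS = -∫_0^2 v(x) φ(x) dx = -20/3.
LHS − RHS = 4 ≠ 0, so the identity fails.
(For a valid weak derivative the identity must hold for EVERY test function, in particular this one. The failure shows v is NOT the weak derivative of u.)
Correct weak derivative would be u'(x) = -3*x**2 + 4*x + 2.


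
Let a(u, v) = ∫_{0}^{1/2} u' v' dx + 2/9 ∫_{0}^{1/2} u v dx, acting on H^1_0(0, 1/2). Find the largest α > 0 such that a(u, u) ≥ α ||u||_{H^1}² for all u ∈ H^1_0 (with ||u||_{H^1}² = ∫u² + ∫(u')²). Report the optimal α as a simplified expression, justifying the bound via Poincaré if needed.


α = 2*(1 + 18*π^2)/(9*(1 + 4*π^2))

Coercivity of a(·,·) on H^1_0(0, 1/2) means a(u, u) ≥ α ||u||_{H^1}² for every u ∈ H^1_0.
The interval has length L = 1/2, and Poincaré/coercivity depend only on L. Here a(u, u) = ∫(u')² + (2/9)·∫u².
Here 0 < c = 2/9 < 1. The condition a(u,u) ≥ α||u||_{H^1}² reads (1−α)∫(u')² ≥ (α−c)∫u². Any admissible α is ≤ 1 (rapidly oscillating u have ∫u²/∫(u')² → 0), and α = 1 would force 0 ≥ (1−c)∫u², impossible since c < 1; so 1−α > 0. By the sharp Poincaré inequality on H^1_0 of an interval of length L, ∫(u')² ≥ (π/L)²∫u² with equality for the first sine mode sin(π(x−x₀)/L) (x₀ the left endpoint), so the inequality holds for all u iff (1−α)(π/L)² ≥ α − c, i.e. α ≤ ((π/L)² + c)/((π/L)² + 1) = (1 + c(L/π)²)/(1 + (L/π)²). With (π/L)² = 4*π^2 and c = 2/9, the largest admissible constant is α = ((π/L)² + c)/((π/L)² + 1).
Simplifying, α = 2*(1 + 18*π^2)/(9*(1 + 4*π^2)).


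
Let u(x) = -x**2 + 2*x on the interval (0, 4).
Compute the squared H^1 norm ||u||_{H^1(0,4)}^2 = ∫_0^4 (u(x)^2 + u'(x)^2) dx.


||u||_{H^1}^2 = 1072/15

The H^1 norm (squared) on an interval (0, L) is
  ||u||_{H^1}^2 = ∫_0^L u(x)^2 dx + ∫_0^L u'(x)^2 dx.
Compute u'(x) = 2 - 2*x.
Then u(x)^2 = x**4 - 4*x**3 + 4*x**2 and u'(x)^2 = 4*x**2 - 8*x + 4.
Integrate each monomial from 0 to 4 using ∫_0^4 c·x^n dx = c·4^(n+1)/(n+1):
  ∫_0^4 u(x)^2 dx = ∫_0^4 (x^4 - 4*x^3 + 4*x^2) dx. Term by term:
    ∫_0^4 x^4 dx = 1024/5;  ∫_0^4 -4*x^3 dx = -256;  ∫_0^4 4*x^2 dx = 256/3.
  Sum: 1024/5 − 256 + 256/3 = 512/15.
  ∫_0^4 u'(x)^2 dx = ∫_0^4 (4*x^2 - 8*x + 4) dx. Term by term:
    ∫_0^4 4*x^2 dx = 256/3;  ∫_0^4 -8*x dx = -64;  ∫_0^4 4 dx = 16.
  Sum: 256/3 − 64 + 16 = 112/3.
Adding: ||u||_{H^1}^2 = 512/15 + 112/3 = 1072/15.


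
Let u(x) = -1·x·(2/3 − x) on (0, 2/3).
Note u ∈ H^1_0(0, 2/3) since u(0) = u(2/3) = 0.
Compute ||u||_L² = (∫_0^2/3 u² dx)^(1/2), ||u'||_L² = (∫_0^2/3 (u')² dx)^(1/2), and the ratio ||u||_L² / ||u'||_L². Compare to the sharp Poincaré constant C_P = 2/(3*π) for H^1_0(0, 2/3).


||u||_L² / ||u'||_L² = sqrt(10)/15 < C_P = 2/(3*π).

u(x) = -1·x·(2/3 − x), so u'(x) = 2*x - 2/3.
u(x) = -1·x·(2/3 − x) vanishes at x = 0 and x = 2/3, so u ∈ H^1_0(0, 2/3). Differentiate via the product rule and integrate the resulting polynomials term by term.
  ∫_0^2/3 u² dx = ∫_0^2/3 (x^4 - 4*x^3/3 + 4*x^2/9) dx. Term by term:
    ∫_0^2/3 x^4 dx = 32/1215;  ∫_0^2/3 -4*x^3/3 dx = -16/243;  ∫_0^2/3 4*x^2/9 dx = 32/729.
  Sum: 32/1215 − 16/243 + 32/729 = 16/3645.
  ∫_0^2/3 (u')² dx = ∫_0^2/3 (4*x^2 - 8*x/3 + 4/9) dx. Term by term:
    ∫_0^2/3 4*x^2 dx = 32/81;  ∫_0^2/3 -8*x/3 dx = -16/27;  ∫_0^2/3 4/9 dx = 8/27.
  Sum: 32/81 − 16/27 + 8/27 = 8/81.
∫_0^2/3 u² dx = 16/3645, so ||u||_L² = 4*sqrt(5)/135.
∫_0^2/3 (u')² dx = 8/81, so ||u'||_L² = 2*sqrt(2)/9.
Ratio ||u||_L² / ||u'||_L² = sqrt(10)/15.
Sharp Poincaré constant on H^1_0(0, 2/3) is C_P = L/π = 2/(3*π), achieved by sin(3*π/2·x).
A polynomial bump cannot attain the sharp Poincaré constant (only the first sine eigenfunction does), so the ratio is strictly less than C_P, consistent with ||u||_L² ≤ C_P ||u'||_L².


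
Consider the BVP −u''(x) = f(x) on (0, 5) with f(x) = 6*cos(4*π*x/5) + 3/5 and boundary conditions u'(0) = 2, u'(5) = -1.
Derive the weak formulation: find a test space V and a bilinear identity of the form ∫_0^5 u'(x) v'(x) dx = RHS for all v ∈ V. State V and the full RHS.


V = H^1(0, 5) (v unrestricted at boundary; u is determined up to an additive constant); weak form: ∫_0^5 u'v' dx = ∫_0^5 (6*cos(4*π*x/5) + 3/5) v dx − v(5) − 2·v(0) for all v ∈ V.

Multiply both sides by a test function v and integrate from 0 to 5:
  ∫_0^5 −u''(x) v(x) dx = ∫_0^5 f(x) v(x) dx.
Integrate the LHS by parts once:
  ∫_0^5 −u'' v dx = −[u'(x) v(x)]_0^5 + ∫_0^5 u'(x) v'(x) dx.
Thus ∫_0^5 u'(x) v'(x) dx = ∫_0^5 f(x) v(x) dx + [u'(x) v(x)]_0^5.
Choose V so that boundary terms are either known or forced to vanish.
u has inhomogeneous Neumann u'(0) = 2, u'(5) = -1. [u' v]_0^5 = (-1)·v(5) − (2)·v(0) = − v(5) − 2·v(0). Take V = H^1(0, 5); boundary term becomes part of RHS.
Weak formulation: find u (satisfying any essential BC) such that ∫_0^5 u'(x) v'(x) dx = ∫_0^5 f v dx − v(5) − 2·v(0) for all v ∈ V (Neumann data are natural BCs: they enter the RHS as boundary terms).
Substituting f(x) = 6*cos(4*π*x/5) + 3/5, the right-hand side is ∫_0^5 (6*cos(4*π*x/5) + 3/5) v dx − v(5) − 2·v(0).
Compatibility check (pure Neumann): taking v ≡ 1 ∈ V gives 0 = ∫_0^5 f dx + (-1) − (2), i.e. ∫_0^5 f dx must equal u'(0) − u'(5) = 3. Indeed ∫_0^5 (6*cos(4*π*x/5) + 3/5) dx = 3, so the data are compatible. The solution is then unique only up to an additive constant (fix it e.g. by requiring ∫_0^5 u dx = 0).


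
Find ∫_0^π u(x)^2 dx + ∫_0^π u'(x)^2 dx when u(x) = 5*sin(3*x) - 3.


||u||_{H^1(0,π)}^2 = -20 + 134*π

u'(x) = 15*cos(3*x).
Expand u² and (u')² and integrate term by term on (0, π), using: for integers n ≥ 1, ∫_0^π sin²(nx) dx = ∫_0^π cos²(nx) dx = π/2; for n ≠ n', ∫_0^π sin(nx)sin(n'x) dx = ∫_0^π cos(nx)cos(n'x) dx = 0; and by product-to-sum, ∫_0^π sin(nx)cos(n'x) dx = ½∫_0^π [sin((n+n')x) + sin((n−n')x)] dx, which is 0 when n+n' is even and 2n/(n²−n'²) when n+n' is odd (it need not vanish on (0, π)). For the constant mode: ∫_0^π 1 dx = π, ∫_0^π cos(nx) dx = 0, ∫_0^π sin(nx) dx = (1−(−1)^n)/n.
  u² squared terms: (-3)²·∫1 dx = 9·π = 9*π;  (5)²·∫sin(3x)² dx = 25·π/2 = 25*π/2.
  u² cross terms: 2·(-3)·(5)·∫1·sin(3x) dx = -30·(2/3) = -20.
  So ∫_0^π u² dx = 9*π + 25*π/2 − 20 = -20 + 43*π/2.
  (u')² squared terms: (15)²·∫cos(3x)² dx = 225·π/2 = 225*π/2.
  So ∫_0^π (u')² dx = 225*π/2.
||u||_{H^1}^2 = (-20 + 43*π/2) + (225*π/2) = -20 + 134*π.


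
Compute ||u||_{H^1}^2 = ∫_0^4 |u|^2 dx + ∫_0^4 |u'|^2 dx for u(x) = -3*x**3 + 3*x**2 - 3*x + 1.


||u||_{H^1}^2 = 853704/35

The H^1 norm (squared) on an interval (0, L) is
  ||u||_{H^1}^2 = ∫_0^L u(x)^2 dx + ∫_0^L u'(x)^2 dx.
Compute u'(x) = -9*x**2 + 6*x - 3.
Then u(x)^2 = 9*x**6 - 18*x**5 + 27*x**4 - 24*x**3 + 15*x**2 - 6*x + 1 and u'(x)^2 = 81*x**4 - 108*x**3 + 90*x**2 - 36*x + 9.
Integrate each monomial from 0 to 4 using ∫_0^4 c·x^n dx = c·4^(n+1)/(n+1):
  ∫_0^4 u(x)^2 dx = ∫_0^4 (9*x^6 - 18*x^5 + 27*x^4 - 24*x^3 + 15*x^2 - 6*x + 1) dx. Term by term:
    ∫_0^4 9*x^6 dx = 147456/7;  ∫_0^4 -18*x^5 dx = -12288;  ∫_0^4 27*x^4 dx = 27648/5;
    ∫_0^4 -24*x^3 dx = -1536;  ∫_0^4 15*x^2 dx = 320;  ∫_0^4 -6*x dx = -48;
    ∫_0^4 1 dx = 4.
  Sum: 147456/7 − 12288 + 27648/5 − 1536 + 320 − 48 + 4 = 456636/35.
  ∫_0^4 u'(x)^2 dx = ∫_0^4 (81*x^4 - 108*x^3 + 90*x^2 - 36*x + 9) dx. Term by term:
    ∫_0^4 81*x^4 dx = 82944/5;  ∫_0^4 -108*x^3 dx = -6912;  ∫_0^4 90*x^2 dx = 1920;
    ∫_0^4 -36*x dx = -288;  ∫_0^4 9 dx = 36.
  Sum: 82944/5 − 6912 + 1920 − 288 + 36 = 56724/5.
Adding: ||u||_{H^1}^2 = 456636/35 + 56724/5 = 853704/35.


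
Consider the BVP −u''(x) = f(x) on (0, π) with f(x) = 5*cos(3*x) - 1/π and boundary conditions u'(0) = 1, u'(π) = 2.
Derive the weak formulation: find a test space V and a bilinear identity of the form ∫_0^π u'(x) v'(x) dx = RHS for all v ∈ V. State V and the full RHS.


V = H^1(0, π) (v unrestricted at boundary; u is determined up to an additive constant); weak form: ∫_0^π u'v' dx = ∫_0^π (5*cos(3*x) - 1/π) v dx + 2·v(π) − v(0) for all v ∈ V.

Multiply both sides by a test function v and integrate from 0 to π:
  ∫_0^π −u''(x) v(x) dx = ∫_0^π f(x) v(x) dx.
Integrate the LHS by parts once:
  ∫_0^π −u'' v dx = −[u'(x) v(x)]_0^π + ∫_0^π u'(x) v'(x) dx.
Thus ∫_0^π u'(x) v'(x) dx = ∫_0^π f(x) v(x) dx + [u'(x) v(x)]_0^π.
Choose V so that boundary terms are either known or forced to vanish.
u has inhomogeneous Neumann u'(0) = 1, u'(π) = 2. [u' v]_0^π = (2)·v(π) − (1)·v(0) = 2·v(π) − v(0). Take V = H^1(0, π); boundary term becomes part of RHS.
Weak formulation: find u (satisfying any essential BC) such that ∫_0^π u'(x) v'(x) dx = ∫_0^π f v dx + 2·v(π) − v(0) for all v ∈ V (Neumann data are natural BCs: they enter the RHS as boundary terms).
Substituting f(x) = 5*cos(3*x) - 1/π, the right-hand side is ∫_0^π (5*cos(3*x) - 1/π) v dx + 2·v(π) − v(0).
Compatibility check (pure Neumann): taking v ≡ 1 ∈ V gives 0 = ∫_0^π f dx + (2) − (1), i.e. ∫_0^π f dx must equal u'(0) − u'(π) = -1. Indeed ∫_0^π (5*cos(3*x) - 1/π) dx = -1, so the data are compatible. The solution is then unique only up to an additive constant (fix it e.g. by requiring ∫_0^π u dx = 0).


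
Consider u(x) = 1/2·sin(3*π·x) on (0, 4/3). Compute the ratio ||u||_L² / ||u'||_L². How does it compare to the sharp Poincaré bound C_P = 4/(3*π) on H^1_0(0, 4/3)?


||u||_L² / ||u'||_L² = 1/(3*π) < C_P = 4/(3*π).

u(x) = 1/2·sin(3*π·x), so u'(x) = 3*π*cos(3*π*x)/2.
Writing u(x) = A·sin(kπx/L) with A = 1/2 and k = 4, use ∫_0^L sin²(kπx/L) dx = L/2 and ∫_0^L cos²(kπx/L) dx = L/2.
u² = 1/4·sin²(3*π·x) and (u')² = 9*π^2/4·cos²(3*π·x), and each of sin², cos² integrates to L/2 = 2/3 over (0, 4/3).
∫_0^4/3 u² dx = 1/6, so ||u||_L² = sqrt(6)/6.
∫_0^4/3 (u')² dx = 3*π^2/2, so ||u'||_L² = sqrt(6)*π/2.
Ratio ||u||_L² / ||u'||_L² = 1/(3*π).
Sharp Poincaré constant on H^1_0(0, 4/3) is C_P = L/π = 4/(3*π), achieved by sin(3*π/4·x).
This is the k = 4 harmonic; the ratio L/(kπ) is strictly less than C_P = L/π, consistent with the sharp inequality ||u||_L² ≤ C_P ||u'||_L².


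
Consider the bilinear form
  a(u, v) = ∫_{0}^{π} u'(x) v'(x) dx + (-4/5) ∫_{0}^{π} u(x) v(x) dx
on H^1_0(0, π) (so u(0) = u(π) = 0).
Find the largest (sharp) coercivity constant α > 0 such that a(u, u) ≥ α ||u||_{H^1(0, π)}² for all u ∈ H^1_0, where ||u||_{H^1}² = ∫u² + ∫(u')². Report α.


α = 1/10

Coercivity of a(·,·) on H^1_0(0, π) means a(u, u) ≥ α ||u||_{H^1}² for every u ∈ H^1_0.
The interval has length L = π, and Poincaré/coercivity depend only on L. Here a(u, u) = ∫(u')² + (-4/5)·∫u².
Here c = -4/5 < 0 with |c| < (π/L)² = 1, so coercivity still holds. The condition a(u,u) ≥ α||u||_{H^1}² reads (1−α)∫(u')² ≥ (α−c)∫u². Any admissible α is ≤ 1 (rapidly oscillating u have ∫u²/∫(u')² → 0), and α = 1 would force 0 ≥ (1−c)∫u², impossible since c < 1; so 1−α > 0. By the sharp Poincaré inequality on H^1_0 of an interval of length L, ∫(u')² ≥ (π/L)²∫u² with equality for the first sine mode sin(π(x−x₀)/L) (x₀ the left endpoint), so the inequality holds for all u iff (1−α)(π/L)² ≥ α − c, i.e. α ≤ ((π/L)² + c)/((π/L)² + 1) = (1 + c(L/π)²)/(1 + (L/π)²). (Direct route, valid since c ≤ 0: Poincaré gives c∫u² ≥ c(L/π)²∫(u')², so a(u,u) ≥ (1 + c(L/π)²)∫(u')², while ||u||_{H^1}² ≤ (1 + (L/π)²)∫(u')²; dividing yields the same α.) With (π/L)² = 1 and c = -4/5, the largest admissible constant is α = ((π/L)² + c)/((π/L)² + 1).
Simplifying, α = 1/10.


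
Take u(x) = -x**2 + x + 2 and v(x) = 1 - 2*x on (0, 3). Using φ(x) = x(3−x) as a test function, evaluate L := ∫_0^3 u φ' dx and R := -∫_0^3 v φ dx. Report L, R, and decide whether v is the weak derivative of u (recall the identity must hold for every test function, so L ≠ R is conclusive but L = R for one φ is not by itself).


LHS = 9, RHS = 9. Yes, v = u' weakly.

u(x) = -x**2 + x + 2, classical derivative u'(x) = 1 - 2*x.
φ(x) = x(3−x), so φ'(x) = 3 - 2*x.
Note φ(0) = φ(3) = 0, so the boundary term u·φ vanishes.
LHS = ∫_0^3 u(x) φ'(x) dx = ∫_0^3 (2*x^3 - 5*x^2 - x + 6) dx. Term by term:
  ∫_0^3 2*x^3 dx = 81/2;  ∫_0^3 -5*x^2 dx = -45;  ∫_0^3 -x dx = -9/2;
  ∫_0^3 6 dx = 18.
Sum: 81/2 − 45 − 9/2 + 18 = 9.
So LHS = 9.
∫_0^3 v(x) φ(x) dx = ∫_0^3 (2*x^3 - 7*x^2 + 3*x) dx. Term by term:
  ∫_0^3 2*x^3 dx = 81/2;  ∫_0^3 -7*x^2 dx = -63;  ∫_0^3 3*x dx = 27/2.
Sum: 81/2 − 63 + 27/2 = -9.
So RHS = -∫_0^3 v(x) φ(x) dx = 9.
LHS = RHS, so the identity holds for this test φ.
Moreover u is smooth here and v(x) = u'(x) = 1 - 2*x pointwise, so the identity holds for every test function. Hence v is the weak derivative of u.


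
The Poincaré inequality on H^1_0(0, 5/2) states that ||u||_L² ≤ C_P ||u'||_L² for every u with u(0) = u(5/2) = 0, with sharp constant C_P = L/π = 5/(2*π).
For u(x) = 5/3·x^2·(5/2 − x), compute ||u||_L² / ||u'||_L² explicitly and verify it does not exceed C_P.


||u||_L² / ||u'||_L² = 5*sqrt(14)/28 < C_P = 5/(2*π).

u(x) = 5/3·x^2·(5/2 − x), so u'(x) = 5*x*(5 - 3*x)/3.
u(x) = 5/3·x^2·(5/2 − x) vanishes at x = 0 and x = 5/2, so u ∈ H^1_0(0, 5/2). Differentiate via the product rule and integrate the resulting polynomials term by term.
  ∫_0^5/2 u² dx = ∫_0^5/2 (25*x^6/9 - 125*x^5/9 + 625*x^4/36) dx. Term by term:
    ∫_0^5/2 25*x^6/9 dx = 1953125/8064;  ∫_0^5/2 -125*x^5/9 dx = -1953125/3456;  ∫_0^5/2 625*x^4/36 dx = 390625/1152.
  Sum: 1953125/8064 − 1953125/3456 + 390625/1152 = 390625/24192.
  ∫_0^5/2 (u')² dx = ∫_0^5/2 (25*x^4 - 250*x^3/3 + 625*x^2/9) dx. Term by term:
    ∫_0^5/2 25*x^4 dx = 15625/32;  ∫_0^5/2 -250*x^3/3 dx = -78125/96;  ∫_0^5/2 625*x^2/9 dx = 78125/216.
  Sum: 15625/32 − 78125/96 + 78125/216 = 15625/432.
∫_0^5/2 u² dx = 390625/24192, so ||u||_L² = 625*sqrt(42)/1008.
∫_0^5/2 (u')² dx = 15625/432, so ||u'||_L² = 125*sqrt(3)/36.
Ratio ||u||_L² / ||u'||_L² = 5*sqrt(14)/28.
Sharp Poincaré constant on H^1_0(0, 5/2) is C_P = L/π = 5/(2*π), achieved by sin(2*π/5·x).
A polynomial bump cannot attain the sharp Poincaré constant (only the first sine eigenfunction does), so the ratio is strictly less than C_P, consistent with ||u||_L² ≤ C_P ||u'||_L².


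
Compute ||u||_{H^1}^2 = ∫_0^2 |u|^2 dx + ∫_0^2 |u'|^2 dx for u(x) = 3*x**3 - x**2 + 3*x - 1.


||u||_{H^1}^2 = 5016/7

The H^1 norm (squared) on an interval (0, L) is
  ||u||_{H^1}^2 = ∫_0^L u(x)^2 dx + ∫_0^L u'(x)^2 dx.
Compute u'(x) = 9*x**2 - 2*x + 3.
Then u(x)^2 = 9*x**6 - 6*x**5 + 19*x**4 - 12*x**3 + 11*x**2 - 6*x + 1 and u'(x)^2 = 81*x**4 - 36*x**3 + 58*x**2 - 12*x + 9.
Integrate each monomial from 0 to 2 using ∫_0^2 c·x^n dx = c·2^(n+1)/(n+1):
  ∫_0^2 u(x)^2 dx = ∫_0^2 (9*x^6 - 6*x^5 + 19*x^4 - 12*x^3 + 11*x^2 - 6*x + 1) dx. Term by term:
    ∫_0^2 9*x^6 dx = 1152/7;  ∫_0^2 -6*x^5 dx = -64;  ∫_0^2 19*x^4 dx = 608/5;
    ∫_0^2 -12*x^3 dx = -48;  ∫_0^2 11*x^2 dx = 88/3;  ∫_0^2 -6*x dx = -12;
    ∫_0^2 1 dx = 2.
  Sum: 1152/7 − 64 + 608/5 − 48 + 88/3 − 12 + 2 = 20318/105.
  ∫_0^2 u'(x)^2 dx = ∫_0^2 (81*x^4 - 36*x^3 + 58*x^2 - 12*x + 9) dx. Term by term:
    ∫_0^2 81*x^4 dx = 2592/5;  ∫_0^2 -36*x^3 dx = -144;  ∫_0^2 58*x^2 dx = 464/3;
    ∫_0^2 -12*x dx = -24;  ∫_0^2 9 dx = 18.
  Sum: 2592/5 − 144 + 464/3 − 24 + 18 = 7846/15.
Adding: ||u||_{H^1}^2 = 20318/105 + 7846/15 = 5016/7.


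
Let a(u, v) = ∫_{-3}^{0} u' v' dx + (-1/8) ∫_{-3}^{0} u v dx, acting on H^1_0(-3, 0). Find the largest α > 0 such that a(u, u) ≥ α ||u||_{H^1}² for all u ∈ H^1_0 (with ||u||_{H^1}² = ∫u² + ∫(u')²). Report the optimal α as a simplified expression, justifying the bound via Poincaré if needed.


α = (-9/8 + π^2)/(9 + π^2)

Coercivity of a(·,·) on H^1_0(-3, 0) means a(u, u) ≥ α ||u||_{H^1}² for every u ∈ H^1_0.
The interval has length L = 3, and Poincaré/coercivity depend only on L. Here a(u, u) = ∫(u')² + (-1/8)·∫u².
Here c = -1/8 < 0 with |c| < (π/L)² = π^2/9, so coercivity still holds. The condition a(u,u) ≥ α||u||_{H^1}² reads (1−α)∫(u')² ≥ (α−c)∫u². Any admissible α is ≤ 1 (rapidly oscillating u have ∫u²/∫(u')² → 0), and α = 1 would force 0 ≥ (1−c)∫u², impossible since c < 1; so 1−α > 0. By the sharp Poincaré inequality on H^1_0 of an interval of length L, ∫(u')² ≥ (π/L)²∫u² with equality for the first sine mode sin(π(x−x₀)/L) (x₀ the left endpoint), so the inequality holds for all u iff (1−α)(π/L)² ≥ α − c, i.e. α ≤ ((π/L)² + c)/((π/L)² + 1) = (1 + c(L/π)²)/(1 + (L/π)²). (Direct route, valid since c ≤ 0: Poincaré gives c∫u² ≥ c(L/π)²∫(u')², so a(u,u) ≥ (1 + c(L/π)²)∫(u')², while ||u||_{H^1}² ≤ (1 + (L/π)²)∫(u')²; dividing yields the same α.) With (π/L)² = π^2/9 and c = -1/8, the largest admissible constant is α = ((π/L)² + c)/((π/L)² + 1).
Simplifying, α = (-9/8 + π^2)/(9 + π^2).


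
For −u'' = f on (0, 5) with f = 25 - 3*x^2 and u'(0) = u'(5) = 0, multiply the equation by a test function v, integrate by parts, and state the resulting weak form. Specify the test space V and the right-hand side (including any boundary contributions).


V = H^1(0, 5) (no boundary constraint on v; u is determined up to an additive constant); weak form: ∫_0^5 u'v' dx = ∫_0^5 (25 - 3*x^2) v dx for all v ∈ V.

Multiply both sides by a test function v and integrate from 0 to 5:
  ∫_0^5 −u''(x) v(x) dx = ∫_0^5 f(x) v(x) dx.
Integrate the LHS by parts once:
  ∫_0^5 −u'' v dx = −[u'(x) v(x)]_0^5 + ∫_0^5 u'(x) v'(x) dx.
Thus ∫_0^5 u'(x) v'(x) dx = ∫_0^5 f(x) v(x) dx + [u'(x) v(x)]_0^5.
Choose V so that boundary terms are either known or forced to vanish.
u has homogeneous Neumann: u'(0) = u'(5) = 0. So [u' v]_0^5 = 0·v(5) − 0·v(0) = 0 for any v; take V = H^1(0, 5).
Weak formulation: find u (satisfying any essential BC) such that ∫_0^5 u'(x) v'(x) dx = ∫_0^5 f v dx for all v ∈ V (homogeneous Neumann, so boundary terms vanish).
Substituting f(x) = 25 - 3*x^2, the right-hand side is ∫_0^5 (25 - 3*x^2) v dx.
Compatibility check (pure Neumann): taking v ≡ 1 ∈ V gives 0 = ∫_0^5 f dx + (0) − (0), i.e. ∫_0^5 f dx must equal u'(0) − u'(5) = 0. Indeed ∫_0^5 (25 - 3*x^2) dx = 0, so the data are compatible. The solution is then unique only up to an additive constant (fix it e.g. by requiring ∫_0^5 u dx = 0).


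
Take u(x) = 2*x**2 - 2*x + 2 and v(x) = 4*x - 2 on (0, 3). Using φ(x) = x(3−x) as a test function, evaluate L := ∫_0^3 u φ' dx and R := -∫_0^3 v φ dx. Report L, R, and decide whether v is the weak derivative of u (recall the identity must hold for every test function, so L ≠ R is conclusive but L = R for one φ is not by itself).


LHS = -18, RHS = -18. Yes, v = u' weakly.

u(x) = 2*x**2 - 2*x + 2, classical derivative u'(x) = 4*x - 2.
φ(x) = x(3−x), so φ'(x) = 3 - 2*x.
Note φ(0) = φ(3) = 0, so the boundary term u·φ vanishes.
LHS = ∫_0^3 u(x) φ'(x) dx = ∫_0^3 (-4*x^3 + 10*x^2 - 10*x + 6) dx. Term by term:
  ∫_0^3 -4*x^3 dx = -81;  ∫_0^3 10*x^2 dx = 90;  ∫_0^3 -10*x dx = -45;
  ∫_0^3 6 dx = 18.
Sum: -81 + 90 − 45 + 18 = -18.
So LHS = -18.
∫_0^3 v(x) φ(x) dx = ∫_0^3 (-4*x^3 + 14*x^2 - 6*x) dx. Term by term:
  ∫_0^3 -4*x^3 dx = -81;  ∫_0^3 14*x^2 dx = 126;  ∫_0^3 -6*x dx = -27.
Sum: -81 + 126 − 27 = 18.
So RHS = -∫_0^3 v(x) φ(x) dx = -18.
LHS = RHS, so the identity holds for this test φ.
Moreover u is smooth here and v(x) = u'(x) = 4*x - 2 pointwise, so the identity holds for every test function. Hence v is the weak derivative of u.


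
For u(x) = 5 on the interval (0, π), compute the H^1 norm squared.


||u||_{H^1(0,π)}^2 = 25*π

u'(x) = 0.
Expand u² and (u')² and integrate term by term on (0, π), using: for integers n ≥ 1, ∫_0^π sin²(nx) dx = ∫_0^π cos²(nx) dx = π/2; for n ≠ n', ∫_0^π sin(nx)sin(n'x) dx = ∫_0^π cos(nx)cos(n'x) dx = 0; and by product-to-sum, ∫_0^π sin(nx)cos(n'x) dx = ½∫_0^π [sin((n+n')x) + sin((n−n')x)] dx, which is 0 when n+n' is even and 2n/(n²−n'²) when n+n' is odd (it need not vanish on (0, π)). For the constant mode: ∫_0^π 1 dx = π, ∫_0^π cos(nx) dx = 0, ∫_0^π sin(nx) dx = (1−(−1)^n)/n.
  u² squared terms: (5)²·∫1 dx = 25·π = 25*π.
  So ∫_0^π u² dx = 25*π.
  u' ≡ 0, so ∫_0^π (u')² dx = 0.
||u||_{H^1}^2 = (25*π) + (0) = 25*π.


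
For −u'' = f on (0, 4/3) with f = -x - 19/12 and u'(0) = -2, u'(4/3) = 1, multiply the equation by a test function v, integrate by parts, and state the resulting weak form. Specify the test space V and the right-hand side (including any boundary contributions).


V = H^1(0, 4/3) (v unrestricted at boundary; u is determined up to an additive constant); weak form: ∫_0^4/3 u'v' dx = ∫_0^4/3 (-x - 19/12) v dx + v(4/3) + 2·v(0) for all v ∈ V.

Multiply both sides by a test function v and integrate from 0 to 4/3:
  ∫_0^4/3 −u''(x) v(x) dx = ∫_0^4/3 f(x) v(x) dx.
Integrate the LHS by parts once:
  ∫_0^4/3 −u'' v dx = −[u'(x) v(x)]_0^4/3 + ∫_0^4/3 u'(x) v'(x) dx.
Thus ∫_0^4/3 u'(x) v'(x) dx = ∫_0^4/3 f(x) v(x) dx + [u'(x) v(x)]_0^4/3.
Choose V so that boundary terms are either known or forced to vanish.
u has inhomogeneous Neumann u'(0) = -2, u'(4/3) = 1. [u' v]_0^4/3 = (1)·v(4/3) − (-2)·v(0) = v(4/3) + 2·v(0). Take V = H^1(0, 4/3); boundary term becomes part of RHS.
Weak formulation: find u (satisfying any essential BC) such that ∫_0^4/3 u'(x) v'(x) dx = ∫_0^4/3 f v dx + v(4/3) + 2·v(0) for all v ∈ V (Neumann data are natural BCs: they enter the RHS as boundary terms).
Substituting f(x) = -x - 19/12, the right-hand side is ∫_0^4/3 (-x - 19/12) v dx + v(4/3) + 2·v(0).
Compatibility check (pure Neumann): taking v ≡ 1 ∈ V gives 0 = ∫_0^4/3 f dx + (1) − (-2), i.e. ∫_0^4/3 f dx must equal u'(0) − u'(4/3) = -3. Indeed ∫_0^4/3 (-x - 19/12) dx = -3, so the data are compatible. The solution is then unique only up to an additive constant (fix it e.g. by requiring ∫_0^4/3 u dx = 0).


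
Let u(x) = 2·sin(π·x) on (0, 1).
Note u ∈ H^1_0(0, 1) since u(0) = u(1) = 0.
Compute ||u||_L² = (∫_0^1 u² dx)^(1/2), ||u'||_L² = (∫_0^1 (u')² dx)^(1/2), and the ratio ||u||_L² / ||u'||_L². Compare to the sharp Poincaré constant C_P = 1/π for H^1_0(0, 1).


||u||_L² / ||u'||_L² = 1/π = C_P.

u(x) = 2·sin(π·x), so u'(x) = 2*π*cos(π*x).
Writing u(x) = A·sin(kπx/L) with A = 2 and k = 1, use ∫_0^L sin²(kπx/L) dx = L/2 and ∫_0^L cos²(kπx/L) dx = L/2.
u² = 4·sin²(π·x) and (u')² = 4*π^2·cos²(π·x), and each of sin², cos² integrates to L/2 = 1/2 over (0, 1).
∫_0^1 u² dx = 2, so ||u||_L² = sqrt(2).
∫_0^1 (u')² dx = 2*π^2, so ||u'||_L² = sqrt(2)*π.
Ratio ||u||_L² / ||u'||_L² = 1/π.
Sharp Poincaré constant on H^1_0(0, 1) is C_P = L/π = 1/π, achieved by sin(π·x).
This is the k = 1 eigenfunction (up to amplitude), so the ratio equals the sharp Poincaré constant exactly.


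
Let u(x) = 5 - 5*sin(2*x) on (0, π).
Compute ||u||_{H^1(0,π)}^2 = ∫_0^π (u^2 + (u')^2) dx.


||u||_{H^1(0,π)}^2 = 175*π/2

u'(x) = -10*cos(2*x).
Expand u² and (u')² and integrate term by term on (0, π), using: for integers n ≥ 1, ∫_0^π sin²(nx) dx = ∫_0^π cos²(nx) dx = π/2; for n ≠ n', ∫_0^π sin(nx)sin(n'x) dx = ∫_0^π cos(nx)cos(n'x) dx = 0; and by product-to-sum, ∫_0^π sin(nx)cos(n'x) dx = ½∫_0^π [sin((n+n')x) + sin((n−n')x)] dx, which is 0 when n+n' is even and 2n/(n²−n'²) when n+n' is odd (it need not vanish on (0, π)). For the constant mode: ∫_0^π 1 dx = π, ∫_0^π cos(nx) dx = 0, ∫_0^π sin(nx) dx = (1−(−1)^n)/n.
  u² squared terms: (5)²·∫1 dx = 25·π = 25*π;  (-5)²·∫sin(2x)² dx = 25·π/2 = 25*π/2.
  u² cross terms: 2·(5)·(-5)·∫1·sin(2x) dx = -50·(0) = 0.
  So ∫_0^π u² dx = 25*π + 25*π/2 + 0 = 75*π/2.
  (u')² squared terms: (-10)²·∫cos(2x)² dx = 100·π/2 = 50*π.
  So ∫_0^π (u')² dx = 50*π.
||u||_{H^1}^2 = (75*π/2) + (50*π) = 175*π/2.


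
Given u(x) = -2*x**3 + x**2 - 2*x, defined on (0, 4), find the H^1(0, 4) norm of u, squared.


||u||_{H^1}^2 = 102832/7

The H^1 norm (squared) on an interval (0, L) is
  ||u||_{H^1}^2 = ∫_0^L u(x)^2 dx + ∫_0^L u'(x)^2 dx.
Compute u'(x) = -6*x**2 + 2*x - 2.
Then u(x)^2 = 4*x**6 - 4*x**5 + 9*x**4 - 4*x**3 + 4*x**2 and u'(x)^2 = 36*x**4 - 24*x**3 + 28*x**2 - 8*x + 4.
Integrate each monomial from 0 to 4 using ∫_0^4 c·x^n dx = c·4^(n+1)/(n+1):
  ∫_0^4 u(x)^2 dx = ∫_0^4 (4*x^6 - 4*x^5 + 9*x^4 - 4*x^3 + 4*x^2) dx. Term by term:
    ∫_0^4 4*x^6 dx = 65536/7;  ∫_0^4 -4*x^5 dx = -8192/3;  ∫_0^4 9*x^4 dx = 9216/5;
    ∫_0^4 -4*x^3 dx = -256;  ∫_0^4 4*x^2 dx = 256/3.
  Sum: 65536/7 − 8192/3 + 9216/5 − 256 + 256/3 = 871936/105.
  ∫_0^4 u'(x)^2 dx = ∫_0^4 (36*x^4 - 24*x^3 + 28*x^2 - 8*x + 4) dx. Term by term:
    ∫_0^4 36*x^4 dx = 36864/5;  ∫_0^4 -24*x^3 dx = -1536;  ∫_0^4 28*x^2 dx = 1792/3;
    ∫_0^4 -8*x dx = -64;  ∫_0^4 4 dx = 16.
  Sum: 36864/5 − 1536 + 1792/3 − 64 + 16 = 95792/15.
Adding: ||u||_{H^1}^2 = 871936/105 + 95792/15 = 102832/7.


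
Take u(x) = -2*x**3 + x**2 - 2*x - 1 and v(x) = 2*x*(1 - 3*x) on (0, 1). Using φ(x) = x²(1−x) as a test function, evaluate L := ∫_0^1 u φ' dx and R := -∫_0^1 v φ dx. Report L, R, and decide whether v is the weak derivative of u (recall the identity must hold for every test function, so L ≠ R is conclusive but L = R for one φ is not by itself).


LHS = 4/15, RHS = 1/10. No, v is not the weak derivative of u.

u(x) = -2*x**3 + x**2 - 2*x - 1, classical derivative u'(x) = -6*x**2 + 2*x - 2.
φ(x) = x²(1−x), so φ'(x) = x*(2 - 3*x).
Note φ(0) = φ(1) = 0, so the boundary term u·φ vanishes.
LHS = ∫_0^1 u(x) φ'(x) dx = ∫_0^1 (6*x^5 - 7*x^4 + 8*x^3 - x^2 - 2*x) dx. Term by term:
  ∫_0^1 6*x^5 dx = 1;  ∫_0^1 -7*x^4 dx = -7/5;  ∫_0^1 8*x^3 dx = 2;
  ∫_0^1 -x^2 dx = -1/3;  ∫_0^1 -2*x dx = -1.
Sum: 1 − 7/5 + 2 − 1/3 − 1 = 4/15.
So LHS = 4/15.
∫_0^1 v(x) φ(x) dx = ∫_0^1 (6*x^5 - 8*x^4 + 2*x^3) dx. Term by term:
  ∫_0^1 6*x^5 dx = 1;  ∫_0^1 -8*x^4 dx = -8/5;  ∫_0^1 2*x^3 dx = 1/2.
Sum: 1 − 8/5 + 1/2 = -1/10.
So RHS = -∫_0^1 v(x) φ(x) dx = 1/10.
LHS − RHS = 1/6 ≠ 0, so the identity fails.
(For a valid weak derivative the identity must hold for EVERY test function, in particular this one. The failure shows v is NOT the weak derivative of u.)
Correct weak derivative would be u'(x) = -6*x**2 + 2*x - 2.


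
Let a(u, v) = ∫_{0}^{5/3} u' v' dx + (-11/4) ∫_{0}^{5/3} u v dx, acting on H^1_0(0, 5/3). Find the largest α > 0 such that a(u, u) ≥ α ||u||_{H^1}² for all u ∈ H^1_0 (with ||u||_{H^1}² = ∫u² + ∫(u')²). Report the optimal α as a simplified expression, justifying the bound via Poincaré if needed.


α = (-275 + 36*π^2)/(4*(25 + 9*π^2))

Coercivity of a(·,·) on H^1_0(0, 5/3) means a(u, u) ≥ α ||u||_{H^1}² for every u ∈ H^1_0.
The interval has length L = 5/3, and Poincaré/coercivity depend only on L. Here a(u, u) = ∫(u')² + (-11/4)·∫u².
Here c = -11/4 < 0 with |c| < (π/L)² = 9*π^2/25, so coercivity still holds. The condition a(u,u) ≥ α||u||_{H^1}² reads (1−α)∫(u')² ≥ (α−c)∫u². Any admissible α is ≤ 1 (rapidly oscillating u have ∫u²/∫(u')² → 0), and α = 1 would force 0 ≥ (1−c)∫u², impossible since c < 1; so 1−α > 0. By the sharp Poincaré inequality on H^1_0 of an interval of length L, ∫(u')² ≥ (π/L)²∫u² with equality for the first sine mode sin(π(x−x₀)/L) (x₀ the left endpoint), so the inequality holds for all u iff (1−α)(π/L)² ≥ α − c, i.e. α ≤ ((π/L)² + c)/((π/L)² + 1) = (1 + c(L/π)²)/(1 + (L/π)²). (Direct route, valid since c ≤ 0: Poincaré gives c∫u² ≥ c(L/π)²∫(u')², so a(u,u) ≥ (1 + c(L/π)²)∫(u')², while ||u||_{H^1}² ≤ (1 + (L/π)²)∫(u')²; dividing yields the same α.) With (π/L)² = 9*π^2/25 and c = -11/4, the largest admissible constant is α = ((π/L)² + c)/((π/L)² + 1).
Simplifying, α = (-275 + 36*π^2)/(4*(25 + 9*π^2)).


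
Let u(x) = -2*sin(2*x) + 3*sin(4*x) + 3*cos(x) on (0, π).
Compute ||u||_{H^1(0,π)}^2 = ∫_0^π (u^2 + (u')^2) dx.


||u||_{H^1(0,π)}^2 = -64/5 + 191*π/2

u'(x) = -3*sin(x) - 4*cos(2*x) + 12*cos(4*x).
Expand u² and (u')² and integrate term by term on (0, π), using: for integers n ≥ 1, ∫_0^π sin²(nx) dx = ∫_0^π cos²(nx) dx = π/2; for n ≠ n', ∫_0^π sin(nx)sin(n'x) dx = ∫_0^π cos(nx)cos(n'x) dx = 0; and by product-to-sum, ∫_0^π sin(nx)cos(n'x) dx = ½∫_0^π [sin((n+n')x) + sin((n−n')x)] dx, which is 0 when n+n' is even and 2n/(n²−n'²) when n+n' is odd (it need not vanish on (0, π)).
  u² squared terms: (-2)²·∫sin(2x)² dx = 4·π/2 = 2*π;  (3)²·∫cos(x)² dx = 9·π/2 = 9*π/2;  (3)²·∫sin(4x)² dx = 9·π/2 = 9*π/2.
  u² cross terms: 2·(-2)·(3)·∫sin(2x)·cos(x) dx = -12·(4/3) = -16;  2·(-2)·(3)·∫sin(2x)·sin(4x) dx = -12·(0) = 0;  2·(3)·(3)·∫cos(x)·sin(4x) dx = 18·(8/15) = 48/5.
  So ∫_0^π u² dx = 2*π + 9*π/2 + 9*π/2 − 16 + 0 + 48/5 = -32/5 + 11*π.
  (u')² squared terms: (-4)²·∫cos(2x)² dx = 16·π/2 = 8*π;  (-3)²·∫sin(x)² dx = 9·π/2 = 9*π/2;  (12)²·∫cos(4x)² dx = 144·π/2 = 72*π.
  (u')² cross terms: 2·(-4)·(-3)·∫cos(2x)·sin(x) dx = 24·(-2/3) = -16;  2·(-4)·(12)·∫cos(2x)·cos(4x) dx = -96·(0) = 0;  2·(-3)·(12)·∫sin(x)·cos(4x) dx = -72·(-2/15) = 48/5.
  So ∫_0^π (u')² dx = 8*π + 9*π/2 + 72*π − 16 + 0 + 48/5 = -32/5 + 169*π/2.
||u||_{H^1}^2 = (-32/5 + 11*π) + (-32/5 + 169*π/2) = -64/5 + 191*π/2.


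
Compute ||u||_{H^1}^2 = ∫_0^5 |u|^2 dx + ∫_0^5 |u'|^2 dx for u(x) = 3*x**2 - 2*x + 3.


||u||_{H^1}^2 = 17345/3

The H^1 norm (squared) on an interval (0, L) is
  ||u||_{H^1}^2 = ∫_0^L u(x)^2 dx + ∫_0^L u'(x)^2 dx.
Compute u'(x) = 6*x - 2.
Then u(x)^2 = 9*x**4 - 12*x**3 + 22*x**2 - 12*x + 9 and u'(x)^2 = 36*x**2 - 24*x + 4.
Integrate each monomial from 0 to 5 using ∫_0^5 c·x^n dx = c·5^(n+1)/(n+1):
  ∫_0^5 u(x)^2 dx = ∫_0^5 (9*x^4 - 12*x^3 + 22*x^2 - 12*x + 9) dx. Term by term:
    ∫_0^5 9*x^4 dx = 5625;  ∫_0^5 -12*x^3 dx = -1875;  ∫_0^5 22*x^2 dx = 2750/3;
    ∫_0^5 -12*x dx = -150;  ∫_0^5 9 dx = 45.
  Sum: 5625 − 1875 + 2750/3 − 150 + 45 = 13685/3.
  ∫_0^5 u'(x)^2 dx = ∫_0^5 (36*x^2 - 24*x + 4) dx. Term by term:
    ∫_0^5 36*x^2 dx = 1500;  ∫_0^5 -24*x dx = -300;  ∫_0^5 4 dx = 20.
  Sum: 1500 − 300 + 20 = 1220.
Adding: ||u||_{H^1}^2 = 13685/3 + 1220 = 17345/3.


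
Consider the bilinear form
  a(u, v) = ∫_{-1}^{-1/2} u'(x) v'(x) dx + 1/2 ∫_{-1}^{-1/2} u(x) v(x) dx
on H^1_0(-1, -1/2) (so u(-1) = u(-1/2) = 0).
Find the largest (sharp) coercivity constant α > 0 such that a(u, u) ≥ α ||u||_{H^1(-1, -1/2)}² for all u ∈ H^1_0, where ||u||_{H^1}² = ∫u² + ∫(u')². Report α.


α = (1 + 8*π^2)/(2*(1 + 4*π^2))

Coercivity of a(·,·) on H^1_0(-1, -1/2) means a(u, u) ≥ α ||u||_{H^1}² for every u ∈ H^1_0.
The interval has length L = 1/2, and Poincaré/coercivity depend only on L. Here a(u, u) = ∫(u')² + (1/2)·∫u².
Here 0 < c = 1/2 < 1. The condition a(u,u) ≥ α||u||_{H^1}² reads (1−α)∫(u')² ≥ (α−c)∫u². Any admissible α is ≤ 1 (rapidly oscillating u have ∫u²/∫(u')² → 0), and α = 1 would force 0 ≥ (1−c)∫u², impossible since c < 1; so 1−α > 0. By the sharp Poincaré inequality on H^1_0 of an interval of length L, ∫(u')² ≥ (π/L)²∫u² with equality for the first sine mode sin(π(x−x₀)/L) (x₀ the left endpoint), so the inequality holds for all u iff (1−α)(π/L)² ≥ α − c, i.e. α ≤ ((π/L)² + c)/((π/L)² + 1) = (1 + c(L/π)²)/(1 + (L/π)²). With (π/L)² = 4*π^2 and c = 1/2, the largest admissible constant is α = ((π/L)² + c)/((π/L)² + 1).
Simplifying, α = (1 + 8*π^2)/(2*(1 + 4*π^2)).


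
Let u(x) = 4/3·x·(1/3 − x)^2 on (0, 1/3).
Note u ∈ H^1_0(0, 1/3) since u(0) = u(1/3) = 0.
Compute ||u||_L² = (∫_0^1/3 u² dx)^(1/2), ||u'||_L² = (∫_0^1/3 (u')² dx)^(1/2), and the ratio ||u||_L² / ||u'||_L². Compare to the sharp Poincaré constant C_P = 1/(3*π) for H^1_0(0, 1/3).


||u||_L² / ||u'||_L² = sqrt(14)/42 < C_P = 1/(3*π).

u(x) = 4/3·x·(1/3 − x)^2, so u'(x) = 4*x^2 - 16*x/9 + 4/27.
u(x) = 4/3·x·(1/3 − x)^2 vanishes at x = 0 and x = 1/3, so u ∈ H^1_0(0, 1/3). Differentiate via the product rule and integrate the resulting polynomials term by term.
  ∫_0^1/3 u² dx = ∫_0^1/3 (16*x^6/9 - 64*x^5/27 + 32*x^4/27 - 64*x^3/243 + 16*x^2/729) dx. Term by term:
    ∫_0^1/3 16*x^6/9 dx = 16/137781;  ∫_0^1/3 -64*x^5/27 dx = -32/59049;  ∫_0^1/3 32*x^4/27 dx = 32/32805;
    ∫_0^1/3 -64*x^3/243 dx = -16/19683;  ∫_0^1/3 16*x^2/729 dx = 16/59049.
  Sum: 16/137781 − 32/59049 + 32/32805 − 16/19683 + 16/59049 = 16/2066715.
  ∫_0^1/3 (u')² dx = ∫_0^1/3 (16*x^4 - 128*x^3/9 + 352*x^2/81 - 128*x/243 + 16/729) dx. Term by term:
    ∫_0^1/3 16*x^4 dx = 16/1215;  ∫_0^1/3 -128*x^3/9 dx = -32/729;  ∫_0^1/3 352*x^2/81 dx = 352/6561;
    ∫_0^1/3 -128*x/243 dx = -64/2187;  ∫_0^1/3 16/729 dx = 16/2187.
  Sum: 16/1215 − 32/729 + 352/6561 − 64/2187 + 16/2187 = 32/32805.
∫_0^1/3 u² dx = 16/2066715, so ||u||_L² = 4*sqrt(35)/8505.
∫_0^1/3 (u')² dx = 32/32805, so ||u'||_L² = 4*sqrt(10)/405.
Ratio ||u||_L² / ||u'||_L² = sqrt(14)/42.
Sharp Poincaré constant on H^1_0(0, 1/3) is C_P = L/π = 1/(3*π), achieved by sin(3*π·x).
A polynomial bump cannot attain the sharp Poincaré constant (only the first sine eigenfunction does), so the ratio is strictly less than C_P, consistent with ||u||_L² ≤ C_P ||u'||_L².


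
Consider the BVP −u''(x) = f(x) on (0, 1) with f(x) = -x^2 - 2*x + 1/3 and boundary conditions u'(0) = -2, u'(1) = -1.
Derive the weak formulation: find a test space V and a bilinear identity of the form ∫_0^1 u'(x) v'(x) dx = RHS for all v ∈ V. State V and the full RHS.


V = H^1(0, 1) (v unrestricted at boundary; u is determined up to an additive constant); weak form: ∫_0^1 u'v' dx = ∫_0^1 (-x^2 - 2*x + 1/3) v dx − v(1) + 2·v(0) for all v ∈ V.

Multiply both sides by a test function v and integrate from 0 to 1:
  ∫_0^1 −u''(x) v(x) dx = ∫_0^1 f(x) v(x) dx.
Integrate the LHS by parts once:
  ∫_0^1 −u'' v dx = −[u'(x) v(x)]_0^1 + ∫_0^1 u'(x) v'(x) dx.
Thus ∫_0^1 u'(x) v'(x) dx = ∫_0^1 f(x) v(x) dx + [u'(x) v(x)]_0^1.
Choose V so that boundary terms are either known or forced to vanish.
u has inhomogeneous Neumann u'(0) = -2, u'(1) = -1. [u' v]_0^1 = (-1)·v(1) − (-2)·v(0) = − v(1) + 2·v(0). Take V = H^1(0, 1); boundary term becomes part of RHS.
Weak formulation: find u (satisfying any essential BC) such that ∫_0^1 u'(x) v'(x) dx = ∫_0^1 f v dx − v(1) + 2·v(0) for all v ∈ V (Neumann data are natural BCs: they enter the RHS as boundary terms).
Substituting f(x) = -x^2 - 2*x + 1/3, the right-hand side is ∫_0^1 (-x^2 - 2*x + 1/3) v dx − v(1) + 2·v(0).
Compatibility check (pure Neumann): taking v ≡ 1 ∈ V gives 0 = ∫_0^1 f dx + (-1) − (-2), i.e. ∫_0^1 f dx must equal u'(0) − u'(1) = -1. Indeed ∫_0^1 (-x^2 - 2*x + 1/3) dx = -1, so the data are compatible. The solution is then unique only up to an additive constant (fix it e.g. by requiring ∫_0^1 u dx = 0).


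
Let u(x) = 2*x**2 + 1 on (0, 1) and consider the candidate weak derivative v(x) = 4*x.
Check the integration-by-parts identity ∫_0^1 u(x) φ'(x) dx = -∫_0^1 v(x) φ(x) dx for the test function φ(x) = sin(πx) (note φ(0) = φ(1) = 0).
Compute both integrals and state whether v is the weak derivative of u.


LHS = -4/π, RHS = -4/π. Yes, v = u' weakly.

u(x) = 2*x**2 + 1, classical derivative u'(x) = 4*x.
φ(x) = sin(πx), so φ'(x) = π*cos(π*x).
Note φ(0) = φ(1) = 0, so the boundary term u·φ vanishes.
LHS = ∫_0^1 u(x) φ'(x) dx = ∫_0^1 (2*π*x^2*cos(π*x) + π*cos(π*x)) dx. Term by term:
  ∫_0^1 π*cos(π*x) dx = 0;  ∫_0^1 2*π*x^2*cos(π*x) dx = -4/π.
Sum: 0 − 4/π = -4/π.
So LHS = -4/π.
∫_0^1 v(x) φ(x) dx = ∫_0^1 (4*x*sin(π*x)) dx. Term by term:
  ∫_0^1 4*x*sin(π*x) dx = 4/π.
So RHS = -∫_0^1 v(x) φ(x) dx = -4/π.
LHS = RHS, so the identity holds for this test φ.
Moreover u is smooth here and v(x) = u'(x) = 4*x pointwise, so the identity holds for every test function. Hence v is the weak derivative of u.


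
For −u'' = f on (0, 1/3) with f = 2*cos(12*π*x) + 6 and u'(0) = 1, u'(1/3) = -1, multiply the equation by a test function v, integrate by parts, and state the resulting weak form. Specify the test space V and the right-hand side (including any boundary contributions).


V = H^1(0, 1/3) (v unrestricted at boundary; u is determined up to an additive constant); weak form: ∫_0^1/3 u'v' dx = ∫_0^1/3 (2*cos(12*π*x) + 6) v dx − v(1/3) − v(0) for all v ∈ V.

Multiply both sides by a test function v and integrate from 0 to 1/3:
  ∫_0^1/3 −u''(x) v(x) dx = ∫_0^1/3 f(x) v(x) dx.
Integrate the LHS by parts once:
  ∫_0^1/3 −u'' v dx = −[u'(x) v(x)]_0^1/3 + ∫_0^1/3 u'(x) v'(x) dx.
Thus ∫_0^1/3 u'(x) v'(x) dx = ∫_0^1/3 f(x) v(x) dx + [u'(x) v(x)]_0^1/3.
Choose V so that boundary terms are either known or forced to vanish.
u has inhomogeneous Neumann u'(0) = 1, u'(1/3) = -1. [u' v]_0^1/3 = (-1)·v(1/3) − (1)·v(0) = − v(1/3) − v(0). Take V = H^1(0, 1/3); boundary term becomes part of RHS.
Weak formulation: find u (satisfying any essential BC) such that ∫_0^1/3 u'(x) v'(x) dx = ∫_0^1/3 f v dx − v(1/3) − v(0) for all v ∈ V (Neumann data are natural BCs: they enter the RHS as boundary terms).
Substituting f(x) = 2*cos(12*π*x) + 6, the right-hand side is ∫_0^1/3 (2*cos(12*π*x) + 6) v dx − v(1/3) − v(0).
Compatibility check (pure Neumann): taking v ≡ 1 ∈ V gives 0 = ∫_0^1/3 f dx + (-1) − (1), i.e. ∫_0^1/3 f dx must equal u'(0) − u'(1/3) = 2. Indeed ∫_0^1/3 (2*cos(12*π*x) + 6) dx = 2, so the data are compatible. The solution is then unique only up to an additive constant (fix it e.g. by requiring ∫_0^1/3 u dx = 0).
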